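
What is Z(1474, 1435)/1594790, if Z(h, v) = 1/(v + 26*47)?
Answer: 1/4237357030 ≈ 2.3600e-10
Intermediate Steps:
Z(h, v) = 1/(1222 + v) (Z(h, v) = 1/(v + 1222) = 1/(1222 + v))
Z(1474, 1435)/1594790 = 1/((1222 + 1435)*1594790) = (1/1594790)/2657 = (1/2657)*(1/1594790) = 1/4237357030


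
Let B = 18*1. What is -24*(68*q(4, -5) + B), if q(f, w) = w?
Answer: 7728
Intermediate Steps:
B = 18
-24*(68*q(4, -5) + B) = -24*(68*(-5) + 18) = -24*(-340 + 18) = -24*(-322) = 7728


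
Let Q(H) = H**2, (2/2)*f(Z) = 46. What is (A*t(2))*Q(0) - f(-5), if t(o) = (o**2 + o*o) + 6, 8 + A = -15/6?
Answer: -46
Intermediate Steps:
A = -21/2 (A = -8 - 15/6 = -8 - 15*1/6 = -8 - 5/2 = -21/2 ≈ -10.500)
f(Z) = 46
t(o) = 6 + 2*o**2 (t(o) = (o**2 + o**2) + 6 = 2*o**2 + 6 = 6 + 2*o**2)
(A*t(2))*Q(0) - f(-5) = -21*(6 + 2*2**2)/2*0**2 - 1*46 = -21*(6 + 2*4)/2*0 - 46 = -21*(6 + 8)/2*0 - 46 = -21/2*14*0 - 46 = -147*0 - 46 = 0 - 46 = -46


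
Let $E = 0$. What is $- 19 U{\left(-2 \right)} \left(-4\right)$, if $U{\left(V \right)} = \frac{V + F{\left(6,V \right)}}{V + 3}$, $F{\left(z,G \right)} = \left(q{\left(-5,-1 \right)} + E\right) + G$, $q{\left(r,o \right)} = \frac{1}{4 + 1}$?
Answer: $- \frac{1444}{5} \approx -288.8$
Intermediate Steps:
$q{\left(r,o \right)} = \frac{1}{5}$
$F{\left(z,G \right)} = \frac{1}{5} + G$ ($F{\left(z,G \right)} = \left(\frac{1}{5} + 0\right) + G = \frac{1}{5} + G$)
$U{\left(V \right)} = \frac{\frac{1}{5} + 2 V}{3 + V}$ ($U{\left(V \right)} = \frac{V + \left(\frac{1}{5} + V\right)}{V + 3} = \frac{\frac{1}{5} + 2 V}{3 + V}$)
$- 19 U{\left(-2 \right)} \left(-4\right) = - 19 \frac{1 + 10 \left(-2\right)}{5 \left(3 - 2\right)} \left(-4\right) = - 19 \frac{1 - 20}{5 \cdot 1} \left(-4\right) = - 19 \cdot \frac{1}{5} \cdot 1 \left(-19\right) \left(-4\right) = \left(-19\right) \left(- \frac{19}{5}\right) \left(-4\right) = \frac{361}{5} \left(-4\right) = - \frac{1444}{5}$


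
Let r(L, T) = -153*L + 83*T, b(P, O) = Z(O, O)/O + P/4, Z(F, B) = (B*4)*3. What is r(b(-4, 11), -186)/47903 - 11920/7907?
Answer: -706379507/378769021 ≈ -1.8649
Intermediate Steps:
Z(F, B) = 12*B (Z(F, B) = (4*B)*3 = 12*B)
b(P, O) = 12 + P/4 (b(P, O) = (12*O)/O + P/4 = 12 + P*(¼) = 12 + P/4)
r(b(-4, 11), -186)/47903 - 11920/7907 = (-153*(12 + (¼)*(-4)) + 83*(-186))/47903 - 11920/7907 = (-153*(12 - 1) - 15438)*(1/47903) - 11920*1/7907 = (-153*11 - 15438)*(1/47903) - 11920/7907 = (-1683 - 15438)*(1/47903) - 11920/7907 = -17121*1/47903 - 11920/7907 = -17121/47903 - 11920/7907 = -706379507/378769021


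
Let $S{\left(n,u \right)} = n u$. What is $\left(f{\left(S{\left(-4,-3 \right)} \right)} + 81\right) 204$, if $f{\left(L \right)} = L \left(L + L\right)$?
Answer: $75276$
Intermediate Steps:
$f{\left(L \right)} = 2 L^{2}$ ($f{\left(L \right)} = L 2 L = 2 L^{2}$)
$\left(f{\left(S{\left(-4,-3 \right)} \right)} + 81\right) 204 = \left(2 \left(\left(-4\right) \left(-3\right)\right)^{2} + 81\right) 204 = \left(2 \cdot 12^{2} + 81\right) 204 = \left(2 \cdot 144 + 81\right) 204 = \left(288 + 81\right) 204 = 369 \cdot 204 = 75276$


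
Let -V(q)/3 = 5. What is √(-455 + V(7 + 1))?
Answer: I*√470 ≈ 21.679*I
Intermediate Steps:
V(q) = -15 (V(q) = -3*5 = -15)
√(-455 + V(7 + 1)) = √(-455 - 15) = √(-470) = I*√470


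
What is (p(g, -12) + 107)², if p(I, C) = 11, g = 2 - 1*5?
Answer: 13924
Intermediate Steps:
g = -3 (g = 2 - 5 = -3)
(p(g, -12) + 107)² = (11 + 107)² = 118² = 13924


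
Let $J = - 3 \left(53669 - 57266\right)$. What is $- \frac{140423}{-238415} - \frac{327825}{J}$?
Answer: $- \frac{8515899198}{285859585} \approx -29.79$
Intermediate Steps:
$J = 10791$ ($J = \left(-3\right) \left(-3597\right) = 10791$)
$- \frac{140423}{-238415} - \frac{327825}{J} = - \frac{140423}{-238415} - \frac{327825}{10791} = \left(-140423\right) \left(- \frac{1}{238415}\right) - \frac{36425}{1199} = \frac{140423}{238415} - \frac{36425}{1199} = - \frac{8515899198}{285859585}$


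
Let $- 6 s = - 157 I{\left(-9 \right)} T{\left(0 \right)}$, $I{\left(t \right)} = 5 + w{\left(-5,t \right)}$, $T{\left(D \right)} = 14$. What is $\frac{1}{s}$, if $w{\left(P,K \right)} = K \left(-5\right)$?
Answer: $\frac{3}{54950} \approx 5.4595 \cdot 10^{-5}$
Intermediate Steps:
$w{\left(P,K \right)} = - 5 K$
$I{\left(t \right)} = 5 - 5 t$
$s = \frac{54950}{3}$ ($s = - \frac{- 157 \left(5 - -45\right) 14}{6} = - \frac{- 157 \left(5 + 45\right) 14}{6} = - \frac{\left(-157\right) 50 \cdot 14}{6} = - \frac{\left(-7850\right) 14}{6} = \left(- \frac{1}{6}\right) \left(-109900\right) = \frac{54950}{3} \approx 18317.0$)
$\frac{1}{s} = \frac{1}{\frac{54950}{3}} = \frac{3}{54950}$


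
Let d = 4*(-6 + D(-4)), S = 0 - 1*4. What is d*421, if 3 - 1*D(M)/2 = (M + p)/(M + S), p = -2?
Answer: -2526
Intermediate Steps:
S = -4 (S = 0 - 4 = -4)
D(M) = 6 - 2*(-2 + M)/(-4 + M) (D(M) = 6 - 2*(M - 2)/(M - 4) = 6 - 2*(-2 + M)/(-4 + M))
d = -6 (d = 4*(-6 + 4*(-5 - 4)/(-4 - 4)) = 4*(-6 + 4*(-9)/(-8)) = 4*(-6 + 4*(-1/8)*(-9)) = 4*(-6 + 9/2) = 4*(-3/2) = -6)
d*421 = -6*421 = -2526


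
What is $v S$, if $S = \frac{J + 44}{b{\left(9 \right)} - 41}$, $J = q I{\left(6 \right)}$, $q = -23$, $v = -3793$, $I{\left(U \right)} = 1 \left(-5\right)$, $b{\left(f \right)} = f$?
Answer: $\frac{603087}{32} \approx 18846.0$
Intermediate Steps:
$I{\left(U \right)} = -5$
$J = 115$ ($J = \left(-23\right) \left(-5\right) = 115$)
$S = - \frac{159}{32}$ ($S = \frac{115 + 44}{9 - 41} = \frac{159}{-32} = 159 \left(- \frac{1}{32}\right) = - \frac{159}{32} \approx -4.9688$)
$v S = \left(-3793\right) \left(- \frac{159}{32}\right) = \frac{603087}{32}$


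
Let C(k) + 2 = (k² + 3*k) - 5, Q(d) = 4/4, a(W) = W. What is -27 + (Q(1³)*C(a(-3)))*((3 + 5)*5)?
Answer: -307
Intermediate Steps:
Q(d) = 1 (Q(d) = 4*(¼) = 1)
C(k) = -7 + k² + 3*k (C(k) = -2 + ((k² + 3*k) - 5) = -2 + (-5 + k² + 3*k) = -7 + k² + 3*k)
-27 + (Q(1³)*C(a(-3)))*((3 + 5)*5) = -27 + (1*(-7 + (-3)² + 3*(-3)))*((3 + 5)*5) = -27 + (1*(-7 + 9 - 9))*(8*5) = -27 + (1*(-7))*40 = -27 - 7*40 = -27 - 280 = -307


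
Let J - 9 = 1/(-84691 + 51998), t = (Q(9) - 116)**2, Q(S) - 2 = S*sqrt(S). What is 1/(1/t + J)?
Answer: 247453317/2227104977 ≈ 0.11111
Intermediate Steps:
Q(S) = 2 + S**(3/2) (Q(S) = 2 + S*sqrt(S) = 2 + S**(3/2))
t = 7569 (t = ((2 + 9**(3/2)) - 116)**2 = ((2 + 27) - 116)**2 = (29 - 116)**2 = (-87)**2 = 7569)
J = 294236/32693 (J = 9 + 1/(-84691 + 51998) = 9 + 1/(-32693) = 9 - 1/32693 = 294236/32693 ≈ 9.0000)
1/(1/t + J) = 1/(1/7569 + 294236/32693) = 1/(2227104977/247453317) = 247453317/2227104977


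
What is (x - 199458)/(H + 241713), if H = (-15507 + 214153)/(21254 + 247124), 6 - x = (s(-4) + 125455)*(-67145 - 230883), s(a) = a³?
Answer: 626827506279843/4054415635 ≈ 1.5460e+5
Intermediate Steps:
x = 37370028954 (x = 6 - ((-4)³ + 125455)*(-67145 - 230883) = 6 - (-64 + 125455)*(-298028) = 6 - 125391*(-298028) = 6 - 1*(-37370028948) = 6 + 37370028948 = 37370028954)
H = 99323/134189 (H = 198646/268378 = 198646*(1/268378) = 99323/134189 ≈ 0.74017)
(x - 199458)/(H + 241713) = (37370028954 - 199458)/(99323/134189 + 241713) = 37369829496/(32435325080/134189) = 37369829496*(134189/32435325080) = 626827506279843/4054415635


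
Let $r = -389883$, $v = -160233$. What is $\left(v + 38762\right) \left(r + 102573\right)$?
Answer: $34899833010$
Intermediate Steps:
$\left(v + 38762\right) \left(r + 102573\right) = \left(-160233 + 38762\right) \left(-389883 + 102573\right) = \left(-121471\right) \left(-287310\right) = 34899833010$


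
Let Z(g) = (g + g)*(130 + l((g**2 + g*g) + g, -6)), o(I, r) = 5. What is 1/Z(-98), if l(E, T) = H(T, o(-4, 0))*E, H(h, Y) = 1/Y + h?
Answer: 1/21698768 ≈ 4.6086e-8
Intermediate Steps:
H(h, Y) = h + 1/Y
l(E, T) = E*(1/5 + T) (l(E, T) = (T + 1/5)*E = (1/5 + T)*E = E*(1/5 + T))
Z(g) = 2*g*(130 - 58*g**2/5 - 29*g/5) (Z(g) = (g + g)*(130 + ((g**2 + g*g) + g)*(1/5 - 6)) = (2*g)*(130 + ((g**2 + g**2) + g)*(-29/5)) = (2*g)*(130 + (2*g**2 + g)*(-29/5)) = (2*g)*(130 + (g + 2*g**2)*(-29/5)) = (2*g)*(130 + (-58*g**2/5 - 29*g/5)) = (2*g)*(130 - 58*g**2/5 - 29*g/5) = 2*g*(130 - 58*g**2/5 - 29*g/5))
1/Z(-98) = 1/((2/5)*(-98)*(650 - 58*(-98)**2 - 29*(-98))) = 1/((2/5)*(-98)*(650 - 58*9604 + 2842)) = 1/((2/5)*(-98)*(650 - 557032 + 2842)) = 1/((2/5)*(-98)*(-553540)) = 1/21698768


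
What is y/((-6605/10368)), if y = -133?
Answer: 1378944/6605 ≈ 208.77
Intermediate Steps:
y/((-6605/10368)) = -133/((-6605/10368)) = -133/((-6605*1/10368)) = -133/(-6605/10368) = -133*(-10368/6605) = 1378944/6605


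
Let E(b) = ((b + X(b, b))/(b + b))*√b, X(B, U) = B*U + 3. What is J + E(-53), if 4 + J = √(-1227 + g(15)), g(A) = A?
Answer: -4 + 2*I*√303 - 2759*I*√53/106 ≈ -4.0 - 154.68*I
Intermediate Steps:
X(B, U) = 3 + B*U
E(b) = (3 + b + b²)/(2*√b) (E(b) = ((b + (3 + b*b))/(b + b))*√b = ((b + (3 + b²))/((2*b)))*√b = ((3 + b + b²)*(1/(2*b)))*√b = ((3 + b + b²)/(2*b))*√b = (3 + b + b²)/(2*√b))
J = -4 + 2*I*√303 (J = -4 + √(-1227 + 15) = -4 + √(-1212) = -4 + 2*I*√303 ≈ -4.0 + 34.814*I)
J + E(-53) = (-4 + 2*I*√303) + (3 - 53 + (-53)²)/(2*√(-53)) = (-4 + 2*I*√303) + (-I*√53/53)*(3 - 53 + 2809)/2 = (-4 + 2*I*√303) + (½)*(-I*√53/53)*2759 = (-4 + 2*I*√303) - 2759*I*√53/106 = -4 + 2*I*√303 - 2759*I*√53/106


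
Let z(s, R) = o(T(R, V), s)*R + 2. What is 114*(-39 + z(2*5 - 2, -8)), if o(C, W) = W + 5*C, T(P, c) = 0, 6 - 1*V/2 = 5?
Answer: -11514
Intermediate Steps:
V = 2 (V = 12 - 2*5 = 12 - 10 = 2)
z(s, R) = 2 + R*s (z(s, R) = (s + 5*0)*R + 2 = (s + 0)*R + 2 = s*R + 2 = R*s + 2 = 2 + R*s)
114*(-39 + z(2*5 - 2, -8)) = 114*(-39 + (2 - 8*(2*5 - 2))) = 114*(-39 + (2 - 8*(10 - 2))) = 114*(-39 + (2 - 8*8)) = 114*(-39 + (2 - 64)) = 114*(-39 - 62) = 114*(-101) = -11514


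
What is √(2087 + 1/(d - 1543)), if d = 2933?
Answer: √4032294090/1390 ≈ 45.684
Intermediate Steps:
√(2087 + 1/(d - 1543)) = √(2087 + 1/(2933 - 1543)) = √(2087 + 1/1390) = √(2900931/1390) = √4032294090/1390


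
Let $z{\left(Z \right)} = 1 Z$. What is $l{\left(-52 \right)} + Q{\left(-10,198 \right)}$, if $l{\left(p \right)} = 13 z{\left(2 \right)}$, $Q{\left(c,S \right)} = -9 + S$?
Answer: $215$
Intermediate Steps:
$z{\left(Z \right)} = Z$
$l{\left(p \right)} = 26$ ($l{\left(p \right)} = 13 \cdot 2 = 26$)
$l{\left(-52 \right)} + Q{\left(-10,198 \right)} = 26 + \left(-9 + 198\right) = 26 + 189 = 215$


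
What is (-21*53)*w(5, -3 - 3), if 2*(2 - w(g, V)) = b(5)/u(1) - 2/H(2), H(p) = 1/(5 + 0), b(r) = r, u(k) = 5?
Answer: -14469/2 ≈ -7234.5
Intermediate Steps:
H(p) = ⅕ (H(p) = 1/5 = ⅕)
w(g, V) = 13/2 (w(g, V) = 2 - (5/5 - 2/⅕)/2 = 2 - (5*(⅕) - 2*5)/2 = 2 - (1 - 10)/2 = 2 - ½*(-9) = 2 + 9/2 = 13/2)
(-21*53)*w(5, -3 - 3) = -21*53*(13/2) = -1113*13/2 = -14469/2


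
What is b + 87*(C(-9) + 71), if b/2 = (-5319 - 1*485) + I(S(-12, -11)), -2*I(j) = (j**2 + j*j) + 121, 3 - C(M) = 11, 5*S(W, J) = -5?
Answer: -6250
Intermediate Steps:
S(W, J) = -1 (S(W, J) = (1/5)*(-5) = -1)
C(M) = -8 (C(M) = 3 - 1*11 = 3 - 11 = -8)
I(j) = -121/2 - j**2 (I(j) = -((j**2 + j*j) + 121)/2 = -((j**2 + j**2) + 121)/2 = -(2*j**2 + 121)/2 = -(121 + 2*j**2)/2 = -121/2 - j**2)
b = -11731 (b = 2*((-5319 - 1*485) + (-121/2 - 1*(-1)**2)) = 2*((-5319 - 485) + (-121/2 - 1*1)) = 2*(-5804 + (-121/2 - 1)) = 2*(-5804 - 123/2) = 2*(-11731/2) = -11731)
b + 87*(C(-9) + 71) = -11731 + 87*(-8 + 71) = -11731 + 87*63 = -11731 + 5481 = -6250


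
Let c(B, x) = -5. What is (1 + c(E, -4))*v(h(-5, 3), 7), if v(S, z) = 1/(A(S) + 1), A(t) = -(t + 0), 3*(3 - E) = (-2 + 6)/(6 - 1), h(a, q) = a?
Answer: -⅔ ≈ -0.66667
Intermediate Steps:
E = 41/15 (E = 3 - (-2 + 6)/(3*(6 - 1)) = 3 - 4/(3*5) = 3 - ⅓*⅘ = 3 - 4/15 = 41/15 ≈ 2.7333)
A(t) = -t
v(S, z) = 1/(1 - S) (v(S, z) = 1/(-S + 1) = 1/(1 - S))
(1 + c(E, -4))*v(h(-5, 3), 7) = (1 - 5)*(-1/(-1 - 5)) = -(-4)/(-6) = -(-4)*(-1)/6 = -4*⅙ = -⅔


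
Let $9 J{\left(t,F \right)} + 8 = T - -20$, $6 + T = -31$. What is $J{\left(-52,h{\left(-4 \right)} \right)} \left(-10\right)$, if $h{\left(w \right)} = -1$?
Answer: $\frac{250}{9} \approx 27.778$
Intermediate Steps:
$T = -37$ ($T = -6 - 31 = -37$)
$J{\left(t,F \right)} = - \frac{25}{9}$ ($J{\left(t,F \right)} = - \frac{8}{9} + \frac{-37 - -20}{9} = - \frac{8}{9} + \frac{-37 + 20}{9} = - \frac{8}{9} + \frac{1}{9} \left(-17\right) = - \frac{8}{9} - \frac{17}{9} = - \frac{25}{9}$)
$J{\left(-52,h{\left(-4 \right)} \right)} \left(-10\right) = \left(- \frac{25}{9}\right) \left(-10\right) = \frac{250}{9}$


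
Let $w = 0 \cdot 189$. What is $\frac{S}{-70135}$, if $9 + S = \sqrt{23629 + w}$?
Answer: $\frac{9}{70135} - \frac{\sqrt{23629}}{70135} \approx -0.0020634$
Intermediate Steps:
$w = 0$
$S = -9 + \sqrt{23629}$ ($S = -9 + \sqrt{23629 + 0} = -9 + \sqrt{23629} \approx 144.72$)
$\frac{S}{-70135} = \frac{-9 + \sqrt{23629}}{-70135} = \left(-9 + \sqrt{23629}\right) \left(- \frac{1}{70135}\right) = \frac{9}{70135} - \frac{\sqrt{23629}}{70135}$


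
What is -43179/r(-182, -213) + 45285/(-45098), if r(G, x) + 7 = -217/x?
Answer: 103678585089/14363713 ≈ 7218.1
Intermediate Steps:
r(G, x) = -7 - 217/x
-43179/r(-182, -213) + 45285/(-45098) = -43179/(-7 - 217/(-213)) + 45285/(-45098) = -43179/(-7 - 217*(-1/213)) + 45285*(-1/45098) = -43179/(-7 + 217/213) - 45285/45098 = -43179/(-1274/213) - 45285/45098 = -43179*(-213/1274) - 45285/45098 = 9197127/1274 - 45285/45098 = 103678585089/14363713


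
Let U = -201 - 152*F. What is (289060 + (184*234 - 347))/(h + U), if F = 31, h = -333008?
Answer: -331769/337921 ≈ -0.98179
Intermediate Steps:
U = -4913 (U = -201 - 152*31 = -201 - 4712 = -4913)
(289060 + (184*234 - 347))/(h + U) = (289060 + (184*234 - 347))/(-333008 - 4913) = (289060 + (43056 - 347))/(-337921) = (289060 + 42709)*(-1/337921) = 331769*(-1/337921) = -331769/337921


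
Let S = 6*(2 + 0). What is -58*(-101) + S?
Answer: 5870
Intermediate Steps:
S = 12 (S = 6*2 = 12)
-58*(-101) + S = -58*(-101) + 12 = 5858 + 12 = 5870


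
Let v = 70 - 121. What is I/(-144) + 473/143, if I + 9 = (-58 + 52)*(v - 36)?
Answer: -53/208 ≈ -0.25481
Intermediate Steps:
v = -51
I = 513 (I = -9 + (-58 + 52)*(-51 - 36) = -9 - 6*(-87) = -9 + 522 = 513)
I/(-144) + 473/143 = 513/(-144) + 473/143 = 513*(-1/144) + 473*(1/143) = -57/16 + 43/13 = -53/208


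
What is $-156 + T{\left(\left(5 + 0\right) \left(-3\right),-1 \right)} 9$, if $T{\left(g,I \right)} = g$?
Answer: $-291$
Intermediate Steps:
$-156 + T{\left(\left(5 + 0\right) \left(-3\right),-1 \right)} 9 = -156 + \left(5 + 0\right) \left(-3\right) 9 = -156 + 5 \left(-3\right) 9 = -156 - 135 = -291$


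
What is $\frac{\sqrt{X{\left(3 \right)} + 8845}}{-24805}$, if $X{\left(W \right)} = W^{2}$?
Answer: $- \frac{\sqrt{8854}}{24805} \approx -0.0037934$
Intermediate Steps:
$\frac{\sqrt{X{\left(3 \right)} + 8845}}{-24805} = \frac{\sqrt{3^{2} + 8845}}{-24805} = \sqrt{9 + 8845} \left(- \frac{1}{24805}\right) = \sqrt{8854} \left(- \frac{1}{24805}\right) = - \frac{\sqrt{8854}}{24805}$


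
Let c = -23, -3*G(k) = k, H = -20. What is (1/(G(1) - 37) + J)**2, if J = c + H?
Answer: 23222761/12544 ≈ 1851.3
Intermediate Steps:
G(k) = -k/3
J = -43 (J = -23 - 20 = -43)
(1/(G(1) - 37) + J)**2 = (1/(-1/3*1 - 37) - 43)**2 = (1/(-1/3 - 37) - 43)**2 = (1/(-112/3) - 43)**2 = (-3/112 - 43)**2 = (-4819/112)**2 = 23222761/12544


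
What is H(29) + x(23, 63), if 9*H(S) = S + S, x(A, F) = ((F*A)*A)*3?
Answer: 899887/9 ≈ 99988.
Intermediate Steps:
x(A, F) = 3*F*A**2 (x(A, F) = ((A*F)*A)*3 = (F*A**2)*3 = 3*F*A**2)
H(S) = 2*S/9 (H(S) = (S + S)/9 = (2*S)/9 = 2*S/9)
H(29) + x(23, 63) = (2/9)*29 + 3*63*23**2 = 58/9 + 3*63*529 = 58/9 + 99981 = 899887/9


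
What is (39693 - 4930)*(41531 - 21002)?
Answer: 713649627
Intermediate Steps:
(39693 - 4930)*(41531 - 21002) = 34763*20529 = 713649627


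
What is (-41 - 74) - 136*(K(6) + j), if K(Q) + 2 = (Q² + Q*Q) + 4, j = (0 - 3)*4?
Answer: -8547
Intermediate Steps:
j = -12 (j = -3*4 = -12)
K(Q) = 2 + 2*Q² (K(Q) = -2 + ((Q² + Q*Q) + 4) = -2 + ((Q² + Q²) + 4) = -2 + (2*Q² + 4) = -2 + (4 + 2*Q²) = 2 + 2*Q²)
(-41 - 74) - 136*(K(6) + j) = (-41 - 74) - 136*((2 + 2*6²) - 12) = -115 - 136*((2 + 2*36) - 12) = -115 - 136*((2 + 72) - 12) = -115 - 136*(74 - 12) = -115 - 136*62 = -115 - 8432 = -8547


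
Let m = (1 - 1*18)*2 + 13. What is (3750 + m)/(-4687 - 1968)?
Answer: -339/605 ≈ -0.56033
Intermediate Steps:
m = -21 (m = (1 - 18)*2 + 13 = -17*2 + 13 = -34 + 13 = -21)
(3750 + m)/(-4687 - 1968) = (3750 - 21)/(-4687 - 1968) = 3729/(-6655) = 3729*(-1/6655) = -339/605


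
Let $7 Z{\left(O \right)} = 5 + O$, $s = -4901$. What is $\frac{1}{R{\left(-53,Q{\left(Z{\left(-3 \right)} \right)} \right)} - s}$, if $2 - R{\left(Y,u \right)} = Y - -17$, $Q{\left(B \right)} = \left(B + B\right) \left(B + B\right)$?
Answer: $\frac{1}{4939} \approx 0.00020247$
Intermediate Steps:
$Z{\left(O \right)} = \frac{5}{7} + \frac{O}{7}$ ($Z{\left(O \right)} = \frac{5 + O}{7} = \frac{5}{7} + \frac{O}{7}$)
$Q{\left(B \right)} = 4 B^{2}$ ($Q{\left(B \right)} = 2 B 2 B = 4 B^{2}$)
$R{\left(Y,u \right)} = -15 - Y$ ($R{\left(Y,u \right)} = 2 - \left(Y - -17\right) = 2 - \left(Y + 17\right) = 2 - \left(17 + Y\right) = -15 - Y$)
$\frac{1}{R{\left(-53,Q{\left(Z{\left(-3 \right)} \right)} \right)} - s} = \frac{1}{\left(-15 - -53\right) - -4901} = \frac{1}{\left(-15 + 53\right) + 4901} = \frac{1}{38 + 4901} = \frac{1}{4939}$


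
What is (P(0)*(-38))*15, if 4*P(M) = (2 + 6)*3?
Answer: -3420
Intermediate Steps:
P(M) = 6 (P(M) = ((2 + 6)*3)/4 = (8*3)/4 = (¼)*24 = 6)
(P(0)*(-38))*15 = (6*(-38))*15 = -228*15 = -3420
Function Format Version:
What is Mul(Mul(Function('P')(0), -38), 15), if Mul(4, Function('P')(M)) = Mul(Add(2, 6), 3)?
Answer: -3420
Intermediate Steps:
Function('P')(M) = 6 (Function('P')(M) = Mul(Rational(1, 4), Mul(Add(2, 6), 3)) = Mul(Rational(1, 4), Mul(8, 3)) = Mul(Rational(1, 4), 24) = 6)
Mul(Mul(Function('P')(0), -38), 15) = Mul(Mul(6, -38), 15) = Mul(-228, 15) = -3420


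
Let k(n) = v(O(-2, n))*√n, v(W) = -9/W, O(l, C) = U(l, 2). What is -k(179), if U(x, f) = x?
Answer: -9*√179/2 ≈ -60.206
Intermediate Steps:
O(l, C) = l
k(n) = 9*√n/2 (k(n) = (-9/(-2))*√n = (-9*(-½))*√n = 9*√n/2)
-k(179) = -9*√179/2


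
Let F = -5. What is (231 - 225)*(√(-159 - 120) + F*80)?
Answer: -2400 + 18*I*√31 ≈ -2400.0 + 100.22*I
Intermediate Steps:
(231 - 225)*(√(-159 - 120) + F*80) = (231 - 225)*(√(-159 - 120) - 5*80) = 6*(√(-279) - 400) = 6*(3*I*√31 - 400) = 6*(-400 + 3*I*√31) = -2400 + 18*I*√31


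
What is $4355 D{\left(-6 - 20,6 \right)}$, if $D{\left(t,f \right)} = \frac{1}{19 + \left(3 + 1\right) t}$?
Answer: $- \frac{871}{17} \approx -51.235$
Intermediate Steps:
$D{\left(t,f \right)} = \frac{1}{19 + 4 t}$
$4355 D{\left(-6 - 20,6 \right)} = \frac{4355}{19 + 4 \left(-6 - 20\right)} = \frac{4355}{19 + 4 \left(-26\right)} = \frac{4355}{19 - 104} = \frac{4355}{-85} = 4355 \left(- \frac{1}{85}\right) = - \frac{871}{17}$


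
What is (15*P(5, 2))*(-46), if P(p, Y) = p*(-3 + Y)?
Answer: 3450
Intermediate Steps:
(15*P(5, 2))*(-46) = (15*(5*(-3 + 2)))*(-46) = (15*(5*(-1)))*(-46) = (15*(-5))*(-46) = -75*(-46) = 3450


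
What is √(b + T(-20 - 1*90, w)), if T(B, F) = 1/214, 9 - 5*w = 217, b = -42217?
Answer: I*√1933369518/214 ≈ 205.47*I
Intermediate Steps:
w = -208/5 (w = 9/5 - ⅕*217 = 9/5 - 217/5 = -208/5 ≈ -41.600)
T(B, F) = 1/214
√(b + T(-20 - 1*90, w)) = √(-42217 + 1/214) = √(-9034437/214) = I*√1933369518/214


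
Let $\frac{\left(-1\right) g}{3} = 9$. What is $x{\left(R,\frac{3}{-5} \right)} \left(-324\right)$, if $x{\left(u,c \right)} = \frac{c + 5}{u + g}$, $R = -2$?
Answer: $\frac{7128}{145} \approx 49.159$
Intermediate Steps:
$g = -27$ ($g = \left(-3\right) 9 = -27$)
$x{\left(u,c \right)} = \frac{5 + c}{-27 + u}$ ($x{\left(u,c \right)} = \frac{c + 5}{u - 27} = \frac{5 + c}{-27 + u}$)
$x{\left(R,\frac{3}{-5} \right)} \left(-324\right) = \frac{5 + \frac{3}{-5}}{-27 - 2} \left(-324\right) = \frac{5 + 3 \left(- \frac{1}{5}\right)}{-29} \left(-324\right) = - \frac{5 - \frac{3}{5}}{29} \left(-324\right) = \left(- \frac{1}{29}\right) \frac{22}{5} \left(-324\right) = \left(- \frac{22}{145}\right) \left(-324\right) = \frac{7128}{145}$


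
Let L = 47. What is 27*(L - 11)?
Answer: 972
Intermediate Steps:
27*(L - 11) = 27*(47 - 11) = 27*36 = 972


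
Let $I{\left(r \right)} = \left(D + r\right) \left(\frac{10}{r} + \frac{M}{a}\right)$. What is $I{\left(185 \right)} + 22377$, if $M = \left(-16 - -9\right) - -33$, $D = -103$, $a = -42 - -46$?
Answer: $\frac{847834}{37} \approx 22914.0$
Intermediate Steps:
$a = 4$ ($a = -42 + 46 = 4$)
$M = 26$ ($M = \left(-16 + 9\right) + 33 = -7 + 33 = 26$)
$I{\left(r \right)} = \left(-103 + r\right) \left(\frac{13}{2} + \frac{10}{r}\right)$ ($I{\left(r \right)} = \left(-103 + r\right) \left(\frac{10}{r} + \frac{26}{4}\right) = \left(-103 + r\right) \left(\frac{10}{r} + 26 \cdot \frac{1}{4}\right) = \left(-103 + r\right) \left(\frac{10}{r} + \frac{13}{2}\right) = \left(-103 + r\right) \left(\frac{13}{2} + \frac{10}{r}\right)$)
$I{\left(185 \right)} + 22377 = \frac{-2060 + 185 \left(-1319 + 13 \cdot 185\right)}{2 \cdot 185} + 22377 = \frac{1}{2} \cdot \frac{1}{185} \left(-2060 + 185 \left(-1319 + 2405\right)\right) + 22377 = \frac{1}{2} \cdot \frac{1}{185} \left(-2060 + 185 \cdot 1086\right) + 22377 = \frac{1}{2} \cdot \frac{1}{185} \left(-2060 + 200910\right) + 22377 = \frac{1}{2} \cdot \frac{1}{185} \cdot 198850 + 22377 = \frac{19885}{37} + 22377 = \frac{847834}{37}$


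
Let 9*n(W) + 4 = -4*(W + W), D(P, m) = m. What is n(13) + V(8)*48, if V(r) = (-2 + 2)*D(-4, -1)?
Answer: -12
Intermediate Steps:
n(W) = -4/9 - 8*W/9 (n(W) = -4/9 + (-4*(W + W))/9 = -4/9 + (-8*W)/9 = -4/9 - 8*W/9)
V(r) = 0 (V(r) = (-2 + 2)*(-1) = 0*(-1) = 0)
n(13) + V(8)*48 = (-4/9 - 8/9*13) + 0*48 = (-4/9 - 104/9) + 0 = -12 + 0 = -12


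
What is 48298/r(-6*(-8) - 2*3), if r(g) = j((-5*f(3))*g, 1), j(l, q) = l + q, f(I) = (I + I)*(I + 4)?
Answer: -48298/8819 ≈ -5.4766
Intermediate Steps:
f(I) = 2*I*(4 + I) (f(I) = (2*I)*(4 + I) = 2*I*(4 + I))
r(g) = 1 - 210*g (r(g) = (-10*3*(4 + 3))*g + 1 = (-10*3*7)*g + 1 = (-5*42)*g + 1 = -210*g + 1 = 1 - 210*g)
48298/r(-6*(-8) - 2*3) = 48298/(1 - 210*(-6*(-8) - 2*3)) = 48298/(1 - 210*(48 - 6)) = 48298/(1 - 210*42) = 48298/(1 - 8820) = 48298/(-8819) = 48298*(-1/8819) = -48298/8819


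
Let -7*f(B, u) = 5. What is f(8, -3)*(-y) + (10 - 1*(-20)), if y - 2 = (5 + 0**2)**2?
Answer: 345/7 ≈ 49.286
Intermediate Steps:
f(B, u) = -5/7 (f(B, u) = -1/7*5 = -5/7)
y = 27 (y = 2 + (5 + 0**2)**2 = 2 + (5 + 0)**2 = 2 + 5**2 = 2 + 25 = 27)
f(8, -3)*(-y) + (10 - 1*(-20)) = -(-5)*27/7 + (10 - 1*(-20)) = -5/7*(-27) + (10 + 20) = 135/7 + 30 = 345/7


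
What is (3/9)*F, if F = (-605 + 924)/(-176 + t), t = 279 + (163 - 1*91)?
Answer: 319/525 ≈ 0.60762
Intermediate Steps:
t = 351 (t = 279 + (163 - 91) = 279 + 72 = 351)
F = 319/175 (F = (-605 + 924)/(-176 + 351) = 319/175 ≈ 1.8229)
(3/9)*F = (3/9)*(319/175) = (3*(⅑))*(319/175) = (⅓)*(319/175) = 319/525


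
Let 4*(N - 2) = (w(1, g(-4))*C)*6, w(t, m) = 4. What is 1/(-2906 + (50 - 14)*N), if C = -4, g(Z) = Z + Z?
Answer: -1/3698 ≈ -0.00027042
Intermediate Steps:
g(Z) = 2*Z
N = -22 (N = 2 + ((4*(-4))*6)/4 = 2 + (-16*6)/4 = 2 + (¼)*(-96) = 2 - 24 = -22)
1/(-2906 + (50 - 14)*N) = 1/(-2906 + (50 - 14)*(-22)) = 1/(-2906 + 36*(-22)) = 1/(-2906 - 792) = 1/(-3698) = -1/3698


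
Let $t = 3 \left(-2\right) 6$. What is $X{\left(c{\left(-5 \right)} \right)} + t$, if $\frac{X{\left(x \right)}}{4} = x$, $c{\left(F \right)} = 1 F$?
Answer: $-56$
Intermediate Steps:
$c{\left(F \right)} = F$
$X{\left(x \right)} = 4 x$
$t = -36$ ($t = \left(-6\right) 6 = -36$)
$X{\left(c{\left(-5 \right)} \right)} + t = 4 \left(-5\right) - 36 = -20 - 36 = -56$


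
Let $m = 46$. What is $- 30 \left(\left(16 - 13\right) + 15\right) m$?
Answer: $-24840$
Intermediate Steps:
$- 30 \left(\left(16 - 13\right) + 15\right) m = - 30 \left(\left(16 - 13\right) + 15\right) 46 = - 30 \left(3 + 15\right) 46 = \left(-30\right) 18 \cdot 46 = \left(-540\right) 46 = -24840$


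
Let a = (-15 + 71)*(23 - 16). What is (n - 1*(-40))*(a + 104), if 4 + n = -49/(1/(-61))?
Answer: 1500400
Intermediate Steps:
n = 2985 (n = -4 - 49/(1/(-61)) = -4 - 49/(-1/61) = -4 - 49*(-61) = -4 + 2989 = 2985)
a = 392 (a = 56*7 = 392)
(n - 1*(-40))*(a + 104) = (2985 - 1*(-40))*(392 + 104) = (2985 + 40)*496 = 3025*496 = 1500400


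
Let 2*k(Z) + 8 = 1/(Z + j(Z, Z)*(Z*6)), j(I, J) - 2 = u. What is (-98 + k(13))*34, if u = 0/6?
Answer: -586075/169 ≈ -3467.9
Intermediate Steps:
u = 0 (u = 0*(1/6) = 0)
j(I, J) = 2 (j(I, J) = 2 + 0 = 2)
k(Z) = -4 + 1/(26*Z) (k(Z) = -4 + 1/(2*(Z + 2*(Z*6))) = -4 + 1/(2*(Z + 2*(6*Z))) = -4 + 1/(2*(Z + 12*Z)) = -4 + 1/(2*((13*Z))) = -4 + (1/(13*Z))/2 = -4 + 1/(26*Z))
(-98 + k(13))*34 = (-98 + (-4 + (1/26)/13))*34 = (-98 + (-4 + (1/26)*(1/13)))*34 = (-98 + (-4 + 1/338))*34 = (-98 - 1351/338)*34 = -34475/338*34 = -586075/169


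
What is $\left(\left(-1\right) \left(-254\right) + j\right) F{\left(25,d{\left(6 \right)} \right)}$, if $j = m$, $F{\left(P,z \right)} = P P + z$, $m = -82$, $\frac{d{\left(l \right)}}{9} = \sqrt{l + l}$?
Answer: $107500 + 3096 \sqrt{3} \approx 1.1286 \cdot 10^{5}$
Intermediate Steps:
$d{\left(l \right)} = 9 \sqrt{2} \sqrt{l}$ ($d{\left(l \right)} = 9 \sqrt{l + l} = 9 \sqrt{2 l} = 9 \sqrt{2} \sqrt{l}$)
$F{\left(P,z \right)} = z + P^{2}$ ($F{\left(P,z \right)} = P^{2} + z = z + P^{2}$)
$j = -82$
$\left(\left(-1\right) \left(-254\right) + j\right) F{\left(25,d{\left(6 \right)} \right)} = \left(\left(-1\right) \left(-254\right) - 82\right) \left(9 \sqrt{2} \sqrt{6} + 25^{2}\right) = \left(254 - 82\right) \left(18 \sqrt{3} + 625\right) = 172 \left(625 + 18 \sqrt{3}\right) = 107500 + 3096 \sqrt{3}$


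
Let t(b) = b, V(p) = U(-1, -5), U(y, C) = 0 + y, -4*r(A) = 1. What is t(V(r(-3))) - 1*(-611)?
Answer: 610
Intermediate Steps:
r(A) = -¼ (r(A) = -¼*1 = -¼)
U(y, C) = y
V(p) = -1
t(V(r(-3))) - 1*(-611) = -1 - 1*(-611) = -1 + 611 = 610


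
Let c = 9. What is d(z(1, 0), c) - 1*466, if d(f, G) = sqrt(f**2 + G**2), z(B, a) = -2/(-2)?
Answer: -466 + sqrt(82) ≈ -456.94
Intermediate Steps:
z(B, a) = 1 (z(B, a) = -2*(-1/2) = 1)
d(f, G) = sqrt(G**2 + f**2)
d(z(1, 0), c) - 1*466 = sqrt(9**2 + 1**2) - 1*466 = sqrt(81 + 1) - 466 = sqrt(82) - 466 = -466 + sqrt(82)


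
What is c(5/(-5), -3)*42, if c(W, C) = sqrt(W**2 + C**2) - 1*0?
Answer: 42*sqrt(10) ≈ 132.82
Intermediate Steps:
c(W, C) = sqrt(C**2 + W**2) (c(W, C) = sqrt(C**2 + W**2) + 0 = sqrt(C**2 + W**2))
c(5/(-5), -3)*42 = sqrt((-3)**2 + (5/(-5))**2)*42 = sqrt(9 + (5*(-1/5))**2)*42 = sqrt(9 + (-1)**2)*42 = sqrt(9 + 1)*42 = sqrt(10)*42 = 42*sqrt(10)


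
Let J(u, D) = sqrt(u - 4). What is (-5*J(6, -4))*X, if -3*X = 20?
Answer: 100*sqrt(2)/3 ≈ 47.140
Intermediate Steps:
X = -20/3 (X = -1/3*20 = -20/3 ≈ -6.6667)
J(u, D) = sqrt(-4 + u)
(-5*J(6, -4))*X = -5*sqrt(-4 + 6)*(-20/3) = -5*sqrt(2)*(-20/3) = 100*sqrt(2)/3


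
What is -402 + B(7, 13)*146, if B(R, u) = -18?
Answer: -3030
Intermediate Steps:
-402 + B(7, 13)*146 = -402 - 18*146 = -402 - 2628 = -3030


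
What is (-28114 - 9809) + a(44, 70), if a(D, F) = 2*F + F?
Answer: -37713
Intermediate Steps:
a(D, F) = 3*F
(-28114 - 9809) + a(44, 70) = (-28114 - 9809) + 3*70 = -37923 + 210 = -37713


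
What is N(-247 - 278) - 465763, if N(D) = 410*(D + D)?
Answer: -896263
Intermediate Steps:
N(D) = 820*D (N(D) = 410*(2*D) = 820*D)
N(-247 - 278) - 465763 = 820*(-247 - 278) - 465763 = 820*(-525) - 465763 = -430500 - 465763 = -896263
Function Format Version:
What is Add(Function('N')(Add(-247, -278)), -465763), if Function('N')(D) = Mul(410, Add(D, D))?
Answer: -896263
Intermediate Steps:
Function('N')(D) = Mul(820, D) (Function('N')(D) = Mul(410, Mul(2, D)) = Mul(820, D))
Add(Function('N')(Add(-247, -278)), -465763) = Add(Mul(820, Add(-247, -278)), -465763) = Add(Mul(820, -525), -465763) = Add(-430500, -465763) = -896263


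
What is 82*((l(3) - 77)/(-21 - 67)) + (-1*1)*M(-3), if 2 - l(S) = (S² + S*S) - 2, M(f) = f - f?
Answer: 3731/44 ≈ 84.795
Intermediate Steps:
M(f) = 0
l(S) = 4 - 2*S² (l(S) = 2 - ((S² + S*S) - 2) = 2 - ((S² + S²) - 2) = 2 - (2*S² - 2) = 2 - (-2 + 2*S²) = 2 + (2 - 2*S²) = 4 - 2*S²)
82*((l(3) - 77)/(-21 - 67)) + (-1*1)*M(-3) = 82*(((4 - 2*3²) - 77)/(-21 - 67)) - 1*1*0 = 82*(((4 - 2*9) - 77)/(-88)) - 1*0 = 82*(((4 - 18) - 77)*(-1/88)) + 0 = 82*((-14 - 77)*(-1/88)) + 0 = 82*(-91*(-1/88)) + 0 = 82*(91/88) + 0 = 3731/44 + 0 = 3731/44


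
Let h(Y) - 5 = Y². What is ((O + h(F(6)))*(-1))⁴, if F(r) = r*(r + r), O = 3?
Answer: 726672516714496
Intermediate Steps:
F(r) = 2*r² (F(r) = r*(2*r) = 2*r²)
h(Y) = 5 + Y²
((O + h(F(6)))*(-1))⁴ = ((3 + (5 + (2*6²)²))*(-1))⁴ = ((3 + (5 + (2*36)²))*(-1))⁴ = ((3 + (5 + 72²))*(-1))⁴ = ((3 + (5 + 5184))*(-1))⁴ = ((3 + 5189)*(-1))⁴ = (5192*(-1))⁴ = (-5192)⁴ = 726672516714496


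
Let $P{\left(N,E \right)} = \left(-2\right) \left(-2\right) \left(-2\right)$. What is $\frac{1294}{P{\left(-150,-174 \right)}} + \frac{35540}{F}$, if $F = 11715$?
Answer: $- \frac{1487489}{9372} \approx -158.72$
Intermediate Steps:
$P{\left(N,E \right)} = -8$ ($P{\left(N,E \right)} = 4 \left(-2\right) = -8$)
$\frac{1294}{P{\left(-150,-174 \right)}} + \frac{35540}{F} = \frac{1294}{-8} + \frac{35540}{11715} = 1294 \left(- \frac{1}{8}\right) + 35540 \cdot \frac{1}{11715} = - \frac{647}{4} + \frac{7108}{2343} = - \frac{1487489}{9372}$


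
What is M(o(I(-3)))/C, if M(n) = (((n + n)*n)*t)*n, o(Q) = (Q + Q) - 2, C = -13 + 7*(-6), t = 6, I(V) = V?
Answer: 6144/55 ≈ 111.71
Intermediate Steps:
C = -55 (C = -13 - 42 = -55)
o(Q) = -2 + 2*Q (o(Q) = 2*Q - 2 = -2 + 2*Q)
M(n) = 12*n³ (M(n) = (((n + n)*n)*6)*n = (((2*n)*n)*6)*n = ((2*n²)*6)*n = (12*n²)*n = 12*n³)
M(o(I(-3)))/C = (12*(-2 + 2*(-3))³)/(-55) = (12*(-2 - 6)³)*(-1/55) = (12*(-8)³)*(-1/55) = (12*(-512))*(-1/55) = -6144*(-1/55) = 6144/55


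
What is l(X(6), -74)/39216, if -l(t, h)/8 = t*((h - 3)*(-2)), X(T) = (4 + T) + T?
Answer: -1232/2451 ≈ -0.50265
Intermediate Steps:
X(T) = 4 + 2*T
l(t, h) = -8*t*(6 - 2*h) (l(t, h) = -8*t*(h - 3)*(-2) = -8*t*(-3 + h)*(-2) = -8*t*(6 - 2*h))
l(X(6), -74)/39216 = (16*(4 + 2*6)*(-3 - 74))/39216 = (16*(4 + 12)*(-77))*(1/39216) = (16*16*(-77))*(1/39216) = -19712*1/39216 = -1232/2451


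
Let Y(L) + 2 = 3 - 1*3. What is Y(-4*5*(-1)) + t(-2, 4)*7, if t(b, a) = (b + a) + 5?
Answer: 47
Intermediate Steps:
Y(L) = -2 (Y(L) = -2 + (3 - 1*3) = -2 + (3 - 3) = -2 + 0 = -2)
t(b, a) = 5 + a + b (t(b, a) = (a + b) + 5 = 5 + a + b)
Y(-4*5*(-1)) + t(-2, 4)*7 = -2 + (5 + 4 - 2)*7 = -2 + 7*7 = -2 + 49 = 47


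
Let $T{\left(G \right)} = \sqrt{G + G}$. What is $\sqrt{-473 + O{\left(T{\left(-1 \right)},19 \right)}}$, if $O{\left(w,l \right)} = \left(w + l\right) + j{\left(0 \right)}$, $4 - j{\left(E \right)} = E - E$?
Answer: $\sqrt{-450 + i \sqrt{2}} \approx 0.03333 + 21.213 i$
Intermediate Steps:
$T{\left(G \right)} = \sqrt{2} \sqrt{G}$ ($T{\left(G \right)} = \sqrt{2 G} = \sqrt{2} \sqrt{G}$)
$j{\left(E \right)} = 4$ ($j{\left(E \right)} = 4 - \left(E - E\right) = 4 - 0 = 4 + 0 = 4$)
$O{\left(w,l \right)} = 4 + l + w$ ($O{\left(w,l \right)} = \left(w + l\right) + 4 = \left(l + w\right) + 4 = 4 + l + w$)
$\sqrt{-473 + O{\left(T{\left(-1 \right)},19 \right)}} = \sqrt{-473 + \left(4 + 19 + \sqrt{2} \sqrt{-1}\right)} = \sqrt{-473 + \left(4 + 19 + \sqrt{2} i\right)} = \sqrt{-473 + \left(4 + 19 + i \sqrt{2}\right)} = \sqrt{-473 + \left(23 + i \sqrt{2}\right)} = \sqrt{-450 + i \sqrt{2}}$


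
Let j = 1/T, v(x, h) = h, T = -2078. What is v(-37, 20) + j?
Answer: 41559/2078 ≈ 20.000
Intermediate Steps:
j = -1/2078 (j = 1/(-2078) = -1/2078 ≈ -0.00048123)
v(-37, 20) + j = 20 - 1/2078 = 41559/2078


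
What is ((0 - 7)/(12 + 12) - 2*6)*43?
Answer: -12685/24 ≈ -528.54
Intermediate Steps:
((0 - 7)/(12 + 12) - 2*6)*43 = (-7/24 - 12)*43 = -295/24*43 = -12685/24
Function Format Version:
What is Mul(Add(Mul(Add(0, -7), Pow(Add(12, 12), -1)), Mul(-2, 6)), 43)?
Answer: Rational(-12685, 24) ≈ -528.54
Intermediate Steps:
Mul(Add(Mul(Add(0, -7), Pow(Add(12, 12), -1)), Mul(-2, 6)), 43) = Mul(Add(Mul(-7, Pow(24, -1)), -12), 43) = Mul(Add(Mul(-7, Rational(1, 24)), -12), 43) = Mul(Add(Rational(-7, 24), -12), 43) = Mul(Rational(-295, 24), 43) = Rational(-12685, 24)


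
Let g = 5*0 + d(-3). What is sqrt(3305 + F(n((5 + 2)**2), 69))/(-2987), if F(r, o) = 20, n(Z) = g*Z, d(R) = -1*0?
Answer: -5*sqrt(133)/2987 ≈ -0.019305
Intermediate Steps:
d(R) = 0
g = 0 (g = 5*0 + 0 = 0 + 0 = 0)
n(Z) = 0 (n(Z) = 0*Z = 0)
sqrt(3305 + F(n((5 + 2)**2), 69))/(-2987) = sqrt(3305 + 20)/(-2987) = sqrt(3325)*(-1/2987) = (5*sqrt(133))*(-1/2987) = -5*sqrt(133)/2987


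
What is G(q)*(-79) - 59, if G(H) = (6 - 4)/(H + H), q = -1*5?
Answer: -216/5 ≈ -43.200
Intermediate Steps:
q = -5
G(H) = 1/H (G(H) = 2/((2*H)) = 2*(1/(2*H)) = 1/H)
G(q)*(-79) - 59 = -79/(-5) - 59 = -1/5*(-79) - 59 = 79/5 - 59 = -216/5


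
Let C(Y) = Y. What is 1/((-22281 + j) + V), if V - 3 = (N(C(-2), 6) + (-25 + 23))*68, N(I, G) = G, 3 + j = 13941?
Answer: -1/8068 ≈ -0.00012395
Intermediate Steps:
j = 13938 (j = -3 + 13941 = 13938)
V = 275 (V = 3 + (6 + (-25 + 23))*68 = 3 + (6 - 2)*68 = 3 + 4*68 = 3 + 272 = 275)
1/((-22281 + j) + V) = 1/((-22281 + 13938) + 275) = 1/(-8343 + 275) = 1/(-8068) = -1/8068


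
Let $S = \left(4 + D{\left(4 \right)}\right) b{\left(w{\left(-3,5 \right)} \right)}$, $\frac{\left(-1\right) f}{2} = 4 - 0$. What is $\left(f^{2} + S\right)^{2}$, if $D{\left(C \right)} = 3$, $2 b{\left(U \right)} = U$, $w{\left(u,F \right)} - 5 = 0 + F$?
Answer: $9801$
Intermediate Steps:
$w{\left(u,F \right)} = 5 + F$ ($w{\left(u,F \right)} = 5 + \left(0 + F\right) = 5 + F$)
$b{\left(U \right)} = \frac{U}{2}$
$f = -8$ ($f = - 2 \left(4 - 0\right) = - 2 \left(4 + 0\right) = \left(-2\right) 4 = -8$)
$S = 35$ ($S = \left(4 + 3\right) \frac{5 + 5}{2} = 7 \cdot \frac{1}{2} \cdot 10 = 7 \cdot 5 = 35$)
$\left(f^{2} + S\right)^{2} = \left(\left(-8\right)^{2} + 35\right)^{2} = \left(64 + 35\right)^{2} = 99^{2} = 9801$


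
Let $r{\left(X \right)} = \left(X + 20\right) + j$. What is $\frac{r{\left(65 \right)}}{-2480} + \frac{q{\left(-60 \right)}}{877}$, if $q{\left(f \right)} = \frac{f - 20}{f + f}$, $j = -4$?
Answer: $- \frac{208151}{6524880} \approx -0.031901$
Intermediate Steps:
$r{\left(X \right)} = 16 + X$ ($r{\left(X \right)} = \left(X + 20\right) - 4 = \left(20 + X\right) - 4 = 16 + X$)
$q{\left(f \right)} = \frac{-20 + f}{2 f}$
$\frac{r{\left(65 \right)}}{-2480} + \frac{q{\left(-60 \right)}}{877} = \frac{16 + 65}{-2480} + \frac{\frac{1}{2} \frac{1}{-60} \left(-20 - 60\right)}{877} = 81 \left(- \frac{1}{2480}\right) + \frac{1}{2} \left(- \frac{1}{60}\right) \left(-80\right) \frac{1}{877} = - \frac{81}{2480} + \frac{2}{3} \cdot \frac{1}{877} = - \frac{81}{2480} + \frac{2}{2631} = - \frac{208151}{6524880}$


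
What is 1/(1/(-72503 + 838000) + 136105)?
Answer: 765497/104187969186 ≈ 7.3473e-6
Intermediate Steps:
1/(1/(-72503 + 838000) + 136105) = 1/(1/765497 + 136105) = 1/(104187969186/765497) = 765497/104187969186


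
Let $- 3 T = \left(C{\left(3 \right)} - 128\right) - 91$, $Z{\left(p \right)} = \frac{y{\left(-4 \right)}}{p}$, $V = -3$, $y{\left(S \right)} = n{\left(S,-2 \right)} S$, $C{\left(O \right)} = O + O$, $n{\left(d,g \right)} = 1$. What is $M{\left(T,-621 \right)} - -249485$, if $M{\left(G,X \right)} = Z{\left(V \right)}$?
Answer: $\frac{748459}{3} \approx 2.4949 \cdot 10^{5}$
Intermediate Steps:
$C{\left(O \right)} = 2 O$
$y{\left(S \right)} = S$ ($y{\left(S \right)} = 1 S = S$)
$Z{\left(p \right)} = - \frac{4}{p}$
$T = 71$ ($T = - \frac{\left(2 \cdot 3 - 128\right) - 91}{3} = - \frac{\left(6 - 128\right) - 91}{3} = - \frac{-122 - 91}{3} = \left(- \frac{1}{3}\right) \left(-213\right) = 71$)
$M{\left(G,X \right)} = \frac{4}{3}$ ($M{\left(G,X \right)} = - \frac{4}{-3} = \left(-4\right) \left(- \frac{1}{3}\right) = \frac{4}{3}$)
$M{\left(T,-621 \right)} - -249485 = \frac{4}{3} - -249485 = \frac{4}{3} + 249485 = \frac{748459}{3}$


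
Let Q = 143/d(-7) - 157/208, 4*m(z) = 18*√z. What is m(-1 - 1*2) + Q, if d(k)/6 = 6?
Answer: 6023/1872 + 9*I*√3/2 ≈ 3.2174 + 7.7942*I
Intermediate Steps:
d(k) = 36 (d(k) = 6*6 = 36)
m(z) = 9*√z/2 (m(z) = (18*√z)/4 = 9*√z/2)
Q = 6023/1872 (Q = 143/36 - 157/208 = 6023/1872 ≈ 3.2174)
m(-1 - 1*2) + Q = 9*√(-1 - 1*2)/2 + 6023/1872 = 9*√(-1 - 2)/2 + 6023/1872 = 9*√(-3)/2 + 6023/1872 = 9*(I*√3)/2 + 6023/1872 = 9*I*√3/2 + 6023/1872 = 6023/1872 + 9*I*√3/2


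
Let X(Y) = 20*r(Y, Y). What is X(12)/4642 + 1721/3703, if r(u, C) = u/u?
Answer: 4031471/8594663 ≈ 0.46907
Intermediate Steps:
r(u, C) = 1
X(Y) = 20 (X(Y) = 20*1 = 20)
X(12)/4642 + 1721/3703 = 20/4642 + 1721/3703 = 20*(1/4642) + 1721*(1/3703) = 10/2321 + 1721/3703 = 4031471/8594663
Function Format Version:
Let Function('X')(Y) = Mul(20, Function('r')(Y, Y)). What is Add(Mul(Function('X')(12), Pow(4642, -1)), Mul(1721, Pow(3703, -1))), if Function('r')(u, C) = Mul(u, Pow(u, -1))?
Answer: Rational(4031471, 8594663) ≈ 0.46907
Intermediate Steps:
Function('r')(u, C) = 1
Function('X')(Y) = 20 (Function('X')(Y) = Mul(20, 1) = 20)
Add(Mul(Function('X')(12), Pow(4642, -1)), Mul(1721, Pow(3703, -1))) = Add(Mul(20, Pow(4642, -1)), Mul(1721, Pow(3703, -1))) = Add(Mul(20, Rational(1, 4642)), Mul(1721, Rational(1, 3703))) = Add(Rational(10, 2321), Rational(1721, 3703)) = Rational(4031471, 8594663)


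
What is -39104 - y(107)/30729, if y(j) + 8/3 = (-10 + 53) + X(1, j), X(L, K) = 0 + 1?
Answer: -3604880572/92187 ≈ -39104.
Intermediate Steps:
X(L, K) = 1
y(j) = 124/3 (y(j) = -8/3 + ((-10 + 53) + 1) = -8/3 + (43 + 1) = -8/3 + 44 = 124/3)
-39104 - y(107)/30729 = -39104 - 124/(3*30729) = -39104 - 1*124/92187 = -39104 - 124/92187 = -3604880572/92187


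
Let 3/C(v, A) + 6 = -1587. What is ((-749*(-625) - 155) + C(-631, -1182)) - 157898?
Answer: 164648231/531 ≈ 3.1007e+5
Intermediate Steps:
C(v, A) = -1/531 (C(v, A) = 3/(-6 - 1587) = 3/(-1593) = 3*(-1/1593) = -1/531)
((-749*(-625) - 155) + C(-631, -1182)) - 157898 = ((-749*(-625) - 155) - 1/531) - 157898 = ((468125 - 155) - 1/531) - 157898 = (467970 - 1/531) - 157898 = 248492069/531 - 157898 = 164648231/531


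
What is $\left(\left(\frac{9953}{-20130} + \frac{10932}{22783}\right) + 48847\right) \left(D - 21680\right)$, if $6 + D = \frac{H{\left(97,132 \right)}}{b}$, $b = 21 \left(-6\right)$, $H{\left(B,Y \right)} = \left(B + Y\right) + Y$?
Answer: $- \frac{61220916037571450527}{57786345540} \approx -1.0594 \cdot 10^{9}$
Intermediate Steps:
$H{\left(B,Y \right)} = B + 2 Y$
$b = -126$
$D = - \frac{1117}{126}$ ($D = -6 + \frac{97 + 2 \cdot 132}{-126} = -6 + \left(97 + 264\right) \left(- \frac{1}{126}\right) = -6 + 361 \left(- \frac{1}{126}\right) = -6 - \frac{361}{126} = - \frac{1117}{126} \approx -8.8651$)
$\left(\left(\frac{9953}{-20130} + \frac{10932}{22783}\right) + 48847\right) \left(D - 21680\right) = \left(\left(\frac{9953}{-20130} + \frac{10932}{22783}\right) + 48847\right) \left(- \frac{1117}{126} - 21680\right) = \left(\left(9953 \left(- \frac{1}{20130}\right) + 10932 \cdot \frac{1}{22783}\right) + 48847\right) \left(- \frac{2732797}{126}\right) = \left(\left(- \frac{9953}{20130} + \frac{10932}{22783}\right) + 48847\right) \left(- \frac{2732797}{126}\right) = \left(- \frac{6698039}{458621790} + 48847\right) \left(- \frac{2732797}{126}\right) = \frac{22402291878091}{458621790} \left(- \frac{2732797}{126}\right) = - \frac{61220916037571450527}{57786345540}$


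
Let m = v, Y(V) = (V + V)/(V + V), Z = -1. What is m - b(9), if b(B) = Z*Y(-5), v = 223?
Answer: 224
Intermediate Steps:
Y(V) = 1 (Y(V) = (2*V)/((2*V)) = (2*V)*(1/(2*V)) = 1)
m = 223
b(B) = -1 (b(B) = -1*1 = -1)
m - b(9) = 223 - 1*(-1) = 223 + 1 = 224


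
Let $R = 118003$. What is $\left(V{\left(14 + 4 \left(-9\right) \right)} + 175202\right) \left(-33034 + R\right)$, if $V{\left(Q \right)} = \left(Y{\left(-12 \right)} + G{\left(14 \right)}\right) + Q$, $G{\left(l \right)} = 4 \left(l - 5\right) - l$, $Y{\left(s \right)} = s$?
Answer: $14885719110$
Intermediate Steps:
$G{\left(l \right)} = -20 + 3 l$ ($G{\left(l \right)} = 4 \left(-5 + l\right) - l = \left(-20 + 4 l\right) - l = -20 + 3 l$)
$V{\left(Q \right)} = 10 + Q$ ($V{\left(Q \right)} = \left(-12 + \left(-20 + 3 \cdot 14\right)\right) + Q = \left(-12 + \left(-20 + 42\right)\right) + Q = \left(-12 + 22\right) + Q = 10 + Q$)
$\left(V{\left(14 + 4 \left(-9\right) \right)} + 175202\right) \left(-33034 + R\right) = \left(\left(10 + \left(14 + 4 \left(-9\right)\right)\right) + 175202\right) \left(-33034 + 118003\right) = \left(\left(10 + \left(14 - 36\right)\right) + 175202\right) 84969 = \left(\left(10 - 22\right) + 175202\right) 84969 = \left(-12 + 175202\right) 84969 = 175190 \cdot 84969 = 14885719110$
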